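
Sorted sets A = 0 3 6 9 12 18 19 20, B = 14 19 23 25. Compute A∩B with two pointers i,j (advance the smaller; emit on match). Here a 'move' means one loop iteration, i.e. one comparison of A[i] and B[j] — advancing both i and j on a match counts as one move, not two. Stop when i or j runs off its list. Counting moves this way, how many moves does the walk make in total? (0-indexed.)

i=0 j=0: 0<14, i++
i=1 j=0: 3<14, i++
i=2 j=0: 6<14, i++
i=3 j=0: 9<14, i++
i=4 j=0: 12<14, i++
i=5 j=0: 18>14, j++
i=5 j=1: 18<19, i++
i=6 j=1: 19==19 emit, i++,j++
i=7 j=2: 20<23, i++

9 moves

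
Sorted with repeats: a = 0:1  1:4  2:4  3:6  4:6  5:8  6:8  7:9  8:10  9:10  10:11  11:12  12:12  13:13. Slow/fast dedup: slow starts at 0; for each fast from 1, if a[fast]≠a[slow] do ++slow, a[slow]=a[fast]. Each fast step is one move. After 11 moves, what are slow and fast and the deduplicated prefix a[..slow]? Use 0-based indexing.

slow=7, fast=12, prefix=[1, 4, 6, 8, 9, 10, 11, 12]

(s=0,f=1) a[fast]=4≠a[slow]=1 write a[1]=4 → slow++,fast++
(s=1,f=2) a[fast]=4=a[slow] dup → fast++
(s=1,f=3) a[fast]=6≠a[slow]=4 write a[2]=6 → slow++,fast++
(s=2,f=4) a[fast]=6=a[slow] dup → fast++
(s=2,f=5) a[fast]=8≠a[slow]=6 write a[3]=8 → slow++,fast++
(s=3,f=6) a[fast]=8=a[slow] dup → fast++
(s=3,f=7) a[fast]=9≠a[slow]=8 write a[4]=9 → slow++,fast++
(s=4,f=8) a[fast]=10≠a[slow]=9 write a[5]=10 → slow++,fast++
(s=5,f=9) a[fast]=10=a[slow] dup → fast++
(s=5,f=10) a[fast]=11≠a[slow]=10 write a[6]=11 → slow++,fast++
(s=6,f=11) a[fast]=12≠a[slow]=11 write a[7]=12 → slow++,fast++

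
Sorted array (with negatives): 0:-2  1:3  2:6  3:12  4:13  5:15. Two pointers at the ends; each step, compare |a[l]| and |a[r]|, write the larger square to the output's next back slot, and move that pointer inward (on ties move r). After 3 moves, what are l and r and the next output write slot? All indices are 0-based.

l=0, r=2, next write slot=2

[0,5] |-2|<=|15| out[5]=225 → r--
[0,4] |-2|<=|13| out[4]=169 → r--
[0,3] |-2|<=|12| out[3]=144 → r--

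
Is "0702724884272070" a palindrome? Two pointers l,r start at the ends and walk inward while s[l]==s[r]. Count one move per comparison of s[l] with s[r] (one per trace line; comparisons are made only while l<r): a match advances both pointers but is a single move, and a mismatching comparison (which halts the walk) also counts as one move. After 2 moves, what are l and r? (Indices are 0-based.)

l=0 r=15: '0'=='0', l++,r--
l=1 r=14: '7'=='7', l++,r--

l=2, r=13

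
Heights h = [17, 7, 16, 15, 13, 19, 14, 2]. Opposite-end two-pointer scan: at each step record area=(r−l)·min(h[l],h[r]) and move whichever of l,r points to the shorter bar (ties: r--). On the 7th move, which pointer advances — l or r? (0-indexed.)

l

[0,7] min(17,2)*7=14 best=14 * → r--
[0,6] min(17,14)*6=84 best=84 * → r--
[0,5] min(17,19)*5=85 best=85 * → l++
[1,5] min(7,19)*4=28 best=85 → l++
[2,5] min(16,19)*3=48 best=85 → l++
[3,5] min(15,19)*2=30 best=85 → l++
[4,5] min(13,19)*1=13 best=85 → l++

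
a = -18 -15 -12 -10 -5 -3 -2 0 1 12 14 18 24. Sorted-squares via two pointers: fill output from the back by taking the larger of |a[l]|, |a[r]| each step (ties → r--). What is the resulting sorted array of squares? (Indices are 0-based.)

[0,12] |-18|<=|24| out[12]=576 → r--
[0,11] |-18|<=|18| out[11]=324 → r--
[0,10] |-18|>|14| out[10]=324 → l++
[1,10] |-15|>|14| out[9]=225 → l++
[2,10] |-12|<=|14| out[8]=196 → r--
[2,9] |-12|<=|12| out[7]=144 → r--
[2,8] |-12|>|1| out[6]=144 → l++
[3,8] |-10|>|1| out[5]=100 → l++
[4,8] |-5|>|1| out[4]=25 → l++
[5,8] |-3|>|1| out[3]=9 → l++
[6,8] |-2|>|1| out[2]=4 → l++
[7,8] |0|<=|1| out[1]=1 → r--
[7,7] |0|<=|0| out[0]=0 → r--

[0, 1, 4, 9, 25, 100, 144, 144, 196, 225, 324, 324, 576]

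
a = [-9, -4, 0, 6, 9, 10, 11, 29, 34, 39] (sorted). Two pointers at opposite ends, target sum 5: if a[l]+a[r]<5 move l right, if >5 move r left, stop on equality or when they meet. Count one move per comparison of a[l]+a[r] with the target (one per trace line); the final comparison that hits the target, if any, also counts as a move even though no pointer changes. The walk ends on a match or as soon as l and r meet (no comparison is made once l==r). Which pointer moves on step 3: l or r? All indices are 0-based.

r

l=0 r=9: -9+39=30 >5, r--
l=0 r=8: -9+34=25 >5, r--
l=0 r=7: -9+29=20 >5, r--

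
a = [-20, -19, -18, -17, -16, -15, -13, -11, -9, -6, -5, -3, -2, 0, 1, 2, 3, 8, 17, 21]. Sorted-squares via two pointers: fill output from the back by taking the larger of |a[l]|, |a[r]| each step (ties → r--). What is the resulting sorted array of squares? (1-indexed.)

[0, 1, 4, 4, 9, 9, 25, 36, 64, 81, 121, 169, 225, 256, 289, 289, 324, 361, 400, 441]

l=1 r=20: |-20|<=|21| out[20]=441, r--
l=1 r=19: |-20|>|17| out[19]=400, l++
l=2 r=19: |-19|>|17| out[18]=361, l++
l=3 r=19: |-18|>|17| out[17]=324, l++
l=4 r=19: |-17|<=|17| out[16]=289, r--
l=4 r=18: |-17|>|8| out[15]=289, l++
l=5 r=18: |-16|>|8| out[14]=256, l++
l=6 r=18: |-15|>|8| out[13]=225, l++
l=7 r=18: |-13|>|8| out[12]=169, l++
l=8 r=18: |-11|>|8| out[11]=121, l++
l=9 r=18: |-9|>|8| out[10]=81, l++
l=10 r=18: |-6|<=|8| out[9]=64, r--
l=10 r=17: |-6|>|3| out[8]=36, l++
l=11 r=17: |-5|>|3| out[7]=25, l++
l=12 r=17: |-3|<=|3| out[6]=9, r--
l=12 r=16: |-3|>|2| out[5]=9, l++
l=13 r=16: |-2|<=|2| out[4]=4, r--
l=13 r=15: |-2|>|1| out[3]=4, l++
l=14 r=15: |0|<=|1| out[2]=1, r--
l=14 r=14: |0|<=|0| out[1]=0, r--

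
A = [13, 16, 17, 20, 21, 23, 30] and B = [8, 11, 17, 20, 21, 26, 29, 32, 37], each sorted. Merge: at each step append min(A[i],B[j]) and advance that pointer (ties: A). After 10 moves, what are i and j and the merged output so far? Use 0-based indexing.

[i=0,j=0] A[i]=13>B[j]=8 take 8 → j++
[i=0,j=1] A[i]=13>B[j]=11 take 11 → j++
[i=0,j=2] A[i]=13<=B[j]=17 take 13 → i++
[i=1,j=2] A[i]=16<=B[j]=17 take 16 → i++
[i=2,j=2] A[i]=17<=B[j]=17 take 17 → i++
[i=3,j=2] A[i]=20>B[j]=17 take 17 → j++
[i=3,j=3] A[i]=20<=B[j]=20 take 20 → i++
[i=4,j=3] A[i]=21>B[j]=20 take 20 → j++
[i=4,j=4] A[i]=21<=B[j]=21 take 21 → i++
[i=5,j=4] A[i]=23>B[j]=21 take 21 → j++

i=5, j=5, merged so far=[8, 11, 13, 16, 17, 17, 20, 20, 21, 21]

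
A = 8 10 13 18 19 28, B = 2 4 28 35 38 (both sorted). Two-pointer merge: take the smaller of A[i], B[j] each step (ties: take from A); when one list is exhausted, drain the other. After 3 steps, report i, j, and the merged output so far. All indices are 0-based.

i=0 j=0: A[i]=8>B[j]=2 take 2, j++
i=0 j=1: A[i]=8>B[j]=4 take 4, j++
i=0 j=2: A[i]=8<=B[j]=28 take 8, i++

i=1, j=2, merged so far=[2, 4, 8]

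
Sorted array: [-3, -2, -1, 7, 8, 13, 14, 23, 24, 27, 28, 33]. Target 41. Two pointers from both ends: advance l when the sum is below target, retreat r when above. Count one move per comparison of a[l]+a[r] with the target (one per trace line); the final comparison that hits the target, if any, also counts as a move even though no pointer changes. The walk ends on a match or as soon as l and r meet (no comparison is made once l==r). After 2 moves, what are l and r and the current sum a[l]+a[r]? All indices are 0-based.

l=0 r=11: -3+33=30 <41, l++
l=1 r=11: -2+33=31 <41, l++

l=2, r=11, sum=32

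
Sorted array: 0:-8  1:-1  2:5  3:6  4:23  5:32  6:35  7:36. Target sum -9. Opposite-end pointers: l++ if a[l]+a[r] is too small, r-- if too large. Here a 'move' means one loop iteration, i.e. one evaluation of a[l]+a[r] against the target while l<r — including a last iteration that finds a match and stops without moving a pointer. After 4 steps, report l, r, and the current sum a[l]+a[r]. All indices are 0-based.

l=0, r=3, sum=-2

[0,7] -8+36=28 >-9 → r--
[0,6] -8+35=27 >-9 → r--
[0,5] -8+32=24 >-9 → r--
[0,4] -8+23=15 >-9 → r--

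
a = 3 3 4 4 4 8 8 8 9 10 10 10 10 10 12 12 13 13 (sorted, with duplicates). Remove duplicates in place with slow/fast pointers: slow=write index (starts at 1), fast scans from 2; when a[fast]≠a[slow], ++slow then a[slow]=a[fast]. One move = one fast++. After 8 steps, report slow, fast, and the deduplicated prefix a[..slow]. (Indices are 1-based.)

(s=1,f=2) a[fast]=3=a[slow] dup → fast++
(s=1,f=3) a[fast]=4≠a[slow]=3 write a[2]=4 → slow++,fast++
(s=2,f=4) a[fast]=4=a[slow] dup → fast++
(s=2,f=5) a[fast]=4=a[slow] dup → fast++
(s=2,f=6) a[fast]=8≠a[slow]=4 write a[3]=8 → slow++,fast++
(s=3,f=7) a[fast]=8=a[slow] dup → fast++
(s=3,f=8) a[fast]=8=a[slow] dup → fast++
(s=3,f=9) a[fast]=9≠a[slow]=8 write a[4]=9 → slow++,fast++

slow=4, fast=10, prefix=[3, 4, 8, 9]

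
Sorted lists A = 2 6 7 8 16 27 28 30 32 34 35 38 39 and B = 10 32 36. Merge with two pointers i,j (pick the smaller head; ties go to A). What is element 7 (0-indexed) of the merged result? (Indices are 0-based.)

merged[7] = 28

i=0 j=0: A[i]=2<=B[j]=10 take 2, i++
i=1 j=0: A[i]=6<=B[j]=10 take 6, i++
i=2 j=0: A[i]=7<=B[j]=10 take 7, i++
i=3 j=0: A[i]=8<=B[j]=10 take 8, i++
i=4 j=0: A[i]=16>B[j]=10 take 10, j++
i=4 j=1: A[i]=16<=B[j]=32 take 16, i++
i=5 j=1: A[i]=27<=B[j]=32 take 27, i++
i=6 j=1: A[i]=28<=B[j]=32 take 28, i++
i=7 j=1: A[i]=30<=B[j]=32 take 30, i++
i=8 j=1: A[i]=32<=B[j]=32 take 32, i++
i=9 j=1: A[i]=34>B[j]=32 take 32, j++
i=9 j=2: A[i]=34<=B[j]=36 take 34, i++
i=10 j=2: A[i]=35<=B[j]=36 take 35, i++
i=11 j=2: A[i]=38>B[j]=36 take 36, j++
i=11 j=3: B done, take A[i]=38, i++
i=12 j=3: B done, take A[i]=39, i++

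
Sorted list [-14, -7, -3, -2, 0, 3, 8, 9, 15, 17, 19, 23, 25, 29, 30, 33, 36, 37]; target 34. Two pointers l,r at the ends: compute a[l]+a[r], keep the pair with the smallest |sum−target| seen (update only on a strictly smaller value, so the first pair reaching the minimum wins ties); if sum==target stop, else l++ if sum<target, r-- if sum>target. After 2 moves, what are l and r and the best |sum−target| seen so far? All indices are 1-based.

l=1 r=18: -14+37=23 d=11 *, l++
l=2 r=18: -7+37=30 d=4 *, l++

l=3, r=18, best |Δ|=4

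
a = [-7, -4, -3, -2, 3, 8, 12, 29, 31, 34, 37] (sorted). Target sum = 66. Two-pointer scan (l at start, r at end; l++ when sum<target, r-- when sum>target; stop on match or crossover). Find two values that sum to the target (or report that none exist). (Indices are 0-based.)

l=0 r=10: -7+37=30 <66, l++
l=1 r=10: -4+37=33 <66, l++
l=2 r=10: -3+37=34 <66, l++
l=3 r=10: -2+37=35 <66, l++
l=4 r=10: 3+37=40 <66, l++
l=5 r=10: 8+37=45 <66, l++
l=6 r=10: 12+37=49 <66, l++
l=7 r=10: 29+37=66, found

(29, 37)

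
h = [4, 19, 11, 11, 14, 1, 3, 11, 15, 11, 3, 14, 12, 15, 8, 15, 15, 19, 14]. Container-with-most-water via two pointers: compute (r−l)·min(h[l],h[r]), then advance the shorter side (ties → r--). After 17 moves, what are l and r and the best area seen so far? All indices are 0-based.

l=0 r=18: min(4,14)*18=72 best=72 *, l++
l=1 r=18: min(19,14)*17=238 best=238 *, r--
l=1 r=17: min(19,19)*16=304 best=304 *, r--
l=1 r=16: min(19,15)*15=225 best=304, r--
l=1 r=15: min(19,15)*14=210 best=304, r--
l=1 r=14: min(19,8)*13=104 best=304, r--
l=1 r=13: min(19,15)*12=180 best=304, r--
l=1 r=12: min(19,12)*11=132 best=304, r--
l=1 r=11: min(19,14)*10=140 best=304, r--
l=1 r=10: min(19,3)*9=27 best=304, r--
l=1 r=9: min(19,11)*8=88 best=304, r--
l=1 r=8: min(19,15)*7=105 best=304, r--
l=1 r=7: min(19,11)*6=66 best=304, r--
l=1 r=6: min(19,3)*5=15 best=304, r--
l=1 r=5: min(19,1)*4=4 best=304, r--
l=1 r=4: min(19,14)*3=42 best=304, r--
l=1 r=3: min(19,11)*2=22 best=304, r--

l=1, r=2, best area=304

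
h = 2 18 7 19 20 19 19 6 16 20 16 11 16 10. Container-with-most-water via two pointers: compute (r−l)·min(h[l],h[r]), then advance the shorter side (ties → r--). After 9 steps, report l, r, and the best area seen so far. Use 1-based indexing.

l=5, r=9, best area=176

l=1 r=14: min(2,10)*13=26 best=26 *, l++
l=2 r=14: min(18,10)*12=120 best=120 *, r--
l=2 r=13: min(18,16)*11=176 best=176 *, r--
l=2 r=12: min(18,11)*10=110 best=176, r--
l=2 r=11: min(18,16)*9=144 best=176, r--
l=2 r=10: min(18,20)*8=144 best=176, l++
l=3 r=10: min(7,20)*7=49 best=176, l++
l=4 r=10: min(19,20)*6=114 best=176, l++
l=5 r=10: min(20,20)*5=100 best=176, r--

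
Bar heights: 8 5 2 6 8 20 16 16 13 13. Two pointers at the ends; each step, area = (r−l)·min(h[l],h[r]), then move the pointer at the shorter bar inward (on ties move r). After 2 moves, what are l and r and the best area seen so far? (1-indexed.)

l=3, r=10, best area=72

l=1 r=10: min(8,13)*9=72 best=72 *, l++
l=2 r=10: min(5,13)*8=40 best=72, l++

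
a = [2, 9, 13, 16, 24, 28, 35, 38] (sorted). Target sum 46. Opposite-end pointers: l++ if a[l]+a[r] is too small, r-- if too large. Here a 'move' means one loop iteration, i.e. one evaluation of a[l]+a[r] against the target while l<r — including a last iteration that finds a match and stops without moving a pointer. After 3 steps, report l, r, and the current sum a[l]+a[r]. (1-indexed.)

[1,8] 2+38=40 <46 → l++
[2,8] 9+38=47 >46 → r--
[2,7] 9+35=44 <46 → l++

l=3, r=7, sum=48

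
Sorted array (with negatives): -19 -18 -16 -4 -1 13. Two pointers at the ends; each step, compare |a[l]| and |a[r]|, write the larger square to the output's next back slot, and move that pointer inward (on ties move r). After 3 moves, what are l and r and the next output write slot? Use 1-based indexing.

[1,6] |-19|>|13| out[6]=361 → l++
[2,6] |-18|>|13| out[5]=324 → l++
[3,6] |-16|>|13| out[4]=256 → l++

l=4, r=6, next write slot=3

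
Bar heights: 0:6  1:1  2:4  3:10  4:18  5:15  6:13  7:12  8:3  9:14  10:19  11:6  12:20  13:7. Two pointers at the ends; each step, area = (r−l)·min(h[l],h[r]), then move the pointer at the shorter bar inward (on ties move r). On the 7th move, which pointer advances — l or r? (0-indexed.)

l

[0,13] min(6,7)*13=78 best=78 * → l++
[1,13] min(1,7)*12=12 best=78 → l++
[2,13] min(4,7)*11=44 best=78 → l++
[3,13] min(10,7)*10=70 best=78 → r--
[3,12] min(10,20)*9=90 best=90 * → l++
[4,12] min(18,20)*8=144 best=144 * → l++
[5,12] min(15,20)*7=105 best=144 → l++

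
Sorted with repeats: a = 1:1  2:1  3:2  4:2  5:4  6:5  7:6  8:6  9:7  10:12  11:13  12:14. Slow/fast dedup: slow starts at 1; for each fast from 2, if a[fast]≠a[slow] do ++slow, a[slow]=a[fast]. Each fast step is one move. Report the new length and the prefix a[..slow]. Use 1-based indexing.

length 9; prefix = [1, 2, 4, 5, 6, 7, 12, 13, 14]

slow=1 fast=2: a[fast]=1=a[slow] dup, fast++
slow=1 fast=3: a[fast]=2≠a[slow]=1 write a[2]=2, slow++,fast++
slow=2 fast=4: a[fast]=2=a[slow] dup, fast++
slow=2 fast=5: a[fast]=4≠a[slow]=2 write a[3]=4, slow++,fast++
slow=3 fast=6: a[fast]=5≠a[slow]=4 write a[4]=5, slow++,fast++
slow=4 fast=7: a[fast]=6≠a[slow]=5 write a[5]=6, slow++,fast++
slow=5 fast=8: a[fast]=6=a[slow] dup, fast++
slow=5 fast=9: a[fast]=7≠a[slow]=6 write a[6]=7, slow++,fast++
slow=6 fast=10: a[fast]=12≠a[slow]=7 write a[7]=12, slow++,fast++
slow=7 fast=11: a[fast]=13≠a[slow]=12 write a[8]=13, slow++,fast++
slow=8 fast=12: a[fast]=14≠a[slow]=13 write a[9]=14, slow++,fast++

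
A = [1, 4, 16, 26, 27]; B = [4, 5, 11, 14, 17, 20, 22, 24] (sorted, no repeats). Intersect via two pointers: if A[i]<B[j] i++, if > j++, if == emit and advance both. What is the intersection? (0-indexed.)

intersection = [4]

i=0 j=0: 1<4, i++
i=1 j=0: 4==4 emit, i++,j++
i=2 j=1: 16>5, j++
i=2 j=2: 16>11, j++
i=2 j=3: 16>14, j++
i=2 j=4: 16<17, i++
i=3 j=4: 26>17, j++
i=3 j=5: 26>20, j++
i=3 j=6: 26>22, j++
i=3 j=7: 26>24, j++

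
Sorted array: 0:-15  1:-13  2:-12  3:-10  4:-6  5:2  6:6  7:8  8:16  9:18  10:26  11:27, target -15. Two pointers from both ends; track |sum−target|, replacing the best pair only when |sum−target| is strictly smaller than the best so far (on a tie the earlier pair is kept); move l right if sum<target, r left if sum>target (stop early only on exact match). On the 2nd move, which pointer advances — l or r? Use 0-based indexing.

l=0 r=11: -15+27=12 d=27 *, r--
l=0 r=10: -15+26=11 d=26 *, r--

r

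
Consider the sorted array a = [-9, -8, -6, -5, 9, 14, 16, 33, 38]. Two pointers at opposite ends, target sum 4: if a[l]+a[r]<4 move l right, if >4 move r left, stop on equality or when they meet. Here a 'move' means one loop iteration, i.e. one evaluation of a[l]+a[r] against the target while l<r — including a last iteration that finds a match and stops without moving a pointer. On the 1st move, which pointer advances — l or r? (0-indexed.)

l=0 r=8: -9+38=29 >4, r--

r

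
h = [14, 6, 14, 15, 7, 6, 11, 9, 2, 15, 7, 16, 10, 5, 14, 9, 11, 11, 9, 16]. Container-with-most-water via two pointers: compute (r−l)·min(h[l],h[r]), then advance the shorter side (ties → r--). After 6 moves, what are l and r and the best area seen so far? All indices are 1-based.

l=1 r=20: min(14,16)*19=266 best=266 *, l++
l=2 r=20: min(6,16)*18=108 best=266, l++
l=3 r=20: min(14,16)*17=238 best=266, l++
l=4 r=20: min(15,16)*16=240 best=266, l++
l=5 r=20: min(7,16)*15=105 best=266, l++
l=6 r=20: min(6,16)*14=84 best=266, l++

l=7, r=20, best area=266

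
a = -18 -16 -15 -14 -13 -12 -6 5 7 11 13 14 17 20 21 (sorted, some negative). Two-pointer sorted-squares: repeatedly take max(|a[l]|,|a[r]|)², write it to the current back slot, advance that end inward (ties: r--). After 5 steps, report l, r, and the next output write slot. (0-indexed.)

l=2, r=11, next write slot=9

l=0 r=14: |-18|<=|21| out[14]=441, r--
l=0 r=13: |-18|<=|20| out[13]=400, r--
l=0 r=12: |-18|>|17| out[12]=324, l++
l=1 r=12: |-16|<=|17| out[11]=289, r--
l=1 r=11: |-16|>|14| out[10]=256, l++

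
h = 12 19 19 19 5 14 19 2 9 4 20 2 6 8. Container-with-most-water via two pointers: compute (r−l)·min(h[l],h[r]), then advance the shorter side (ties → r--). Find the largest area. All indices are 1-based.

l=1 r=14: min(12,8)*13=104 best=104 *, r--
l=1 r=13: min(12,6)*12=72 best=104, r--
l=1 r=12: min(12,2)*11=22 best=104, r--
l=1 r=11: min(12,20)*10=120 best=120 *, l++
l=2 r=11: min(19,20)*9=171 best=171 *, l++
l=3 r=11: min(19,20)*8=152 best=171, l++
l=4 r=11: min(19,20)*7=133 best=171, l++
l=5 r=11: min(5,20)*6=30 best=171, l++
l=6 r=11: min(14,20)*5=70 best=171, l++
l=7 r=11: min(19,20)*4=76 best=171, l++
l=8 r=11: min(2,20)*3=6 best=171, l++
l=9 r=11: min(9,20)*2=18 best=171, l++
l=10 r=11: min(4,20)*1=4 best=171, l++

max area = 171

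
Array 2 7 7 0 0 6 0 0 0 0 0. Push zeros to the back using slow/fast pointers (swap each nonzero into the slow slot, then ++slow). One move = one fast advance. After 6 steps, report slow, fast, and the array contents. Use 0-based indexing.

slow=4, fast=6, a=[2, 7, 7, 6, 0, 0, 0, 0, 0, 0, 0]

slow=0 fast=0: a[fast]=2≠0 swap→a[0]=2, slow++,fast++
slow=1 fast=1: a[fast]=7≠0 swap→a[1]=7, slow++,fast++
slow=2 fast=2: a[fast]=7≠0 swap→a[2]=7, slow++,fast++
slow=3 fast=3: a[fast]=0, fast++
slow=3 fast=4: a[fast]=0, fast++
slow=3 fast=5: a[fast]=6≠0 swap→a[3]=6, slow++,fast++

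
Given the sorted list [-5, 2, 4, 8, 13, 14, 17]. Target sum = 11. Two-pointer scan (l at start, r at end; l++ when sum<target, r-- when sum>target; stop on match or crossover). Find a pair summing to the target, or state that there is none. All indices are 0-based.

no pair

l=0 r=6: -5+17=12 >11, r--
l=0 r=5: -5+14=9 <11, l++
l=1 r=5: 2+14=16 >11, r--
l=1 r=4: 2+13=15 >11, r--
l=1 r=3: 2+8=10 <11, l++
l=2 r=3: 4+8=12 >11, r--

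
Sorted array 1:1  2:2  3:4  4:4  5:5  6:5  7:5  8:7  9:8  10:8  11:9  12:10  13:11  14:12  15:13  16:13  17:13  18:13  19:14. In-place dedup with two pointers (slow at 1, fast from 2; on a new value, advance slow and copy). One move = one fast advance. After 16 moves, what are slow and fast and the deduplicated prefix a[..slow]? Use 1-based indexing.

slow=11, fast=18, prefix=[1, 2, 4, 5, 7, 8, 9, 10, 11, 12, 13]

(s=1,f=2) a[fast]=2≠a[slow]=1 write a[2]=2 → slow++,fast++
(s=2,f=3) a[fast]=4≠a[slow]=2 write a[3]=4 → slow++,fast++
(s=3,f=4) a[fast]=4=a[slow] dup → fast++
(s=3,f=5) a[fast]=5≠a[slow]=4 write a[4]=5 → slow++,fast++
(s=4,f=6) a[fast]=5=a[slow] dup → fast++
(s=4,f=7) a[fast]=5=a[slow] dup → fast++
(s=4,f=8) a[fast]=7≠a[slow]=5 write a[5]=7 → slow++,fast++
(s=5,f=9) a[fast]=8≠a[slow]=7 write a[6]=8 → slow++,fast++
(s=6,f=10) a[fast]=8=a[slow] dup → fast++
(s=6,f=11) a[fast]=9≠a[slow]=8 write a[7]=9 → slow++,fast++
(s=7,f=12) a[fast]=10≠a[slow]=9 write a[8]=10 → slow++,fast++
(s=8,f=13) a[fast]=11≠a[slow]=10 write a[9]=11 → slow++,fast++
(s=9,f=14) a[fast]=12≠a[slow]=11 write a[10]=12 → slow++,fast++
(s=10,f=15) a[fast]=13≠a[slow]=12 write a[11]=13 → slow++,fast++
(s=11,f=16) a[fast]=13=a[slow] dup → fast++
(s=11,f=17) a[fast]=13=a[slow] dup → fast++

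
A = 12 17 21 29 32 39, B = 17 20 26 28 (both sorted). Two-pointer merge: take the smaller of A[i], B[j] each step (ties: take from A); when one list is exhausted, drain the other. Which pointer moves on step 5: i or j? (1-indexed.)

[i=1,j=1] A[i]=12<=B[j]=17 take 12 → i++
[i=2,j=1] A[i]=17<=B[j]=17 take 17 → i++
[i=3,j=1] A[i]=21>B[j]=17 take 17 → j++
[i=3,j=2] A[i]=21>B[j]=20 take 20 → j++
[i=3,j=3] A[i]=21<=B[j]=26 take 21 → i++

i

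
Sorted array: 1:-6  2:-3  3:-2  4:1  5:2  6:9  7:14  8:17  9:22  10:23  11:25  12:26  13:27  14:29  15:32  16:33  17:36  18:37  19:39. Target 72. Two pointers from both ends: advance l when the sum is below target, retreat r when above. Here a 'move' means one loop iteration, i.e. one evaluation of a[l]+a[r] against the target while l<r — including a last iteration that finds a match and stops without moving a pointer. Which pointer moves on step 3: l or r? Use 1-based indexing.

l

l=1 r=19: -6+39=33 <72, l++
l=2 r=19: -3+39=36 <72, l++
l=3 r=19: -2+39=37 <72, l++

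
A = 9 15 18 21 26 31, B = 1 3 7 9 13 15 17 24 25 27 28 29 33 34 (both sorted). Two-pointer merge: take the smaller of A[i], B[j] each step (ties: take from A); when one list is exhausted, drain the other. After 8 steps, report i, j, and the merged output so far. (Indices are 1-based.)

i=3, j=7, merged so far=[1, 3, 7, 9, 9, 13, 15, 15]

i=1 j=1: A[i]=9>B[j]=1 take 1, j++
i=1 j=2: A[i]=9>B[j]=3 take 3, j++
i=1 j=3: A[i]=9>B[j]=7 take 7, j++
i=1 j=4: A[i]=9<=B[j]=9 take 9, i++
i=2 j=4: A[i]=15>B[j]=9 take 9, j++
i=2 j=5: A[i]=15>B[j]=13 take 13, j++
i=2 j=6: A[i]=15<=B[j]=15 take 15, i++
i=3 j=6: A[i]=18>B[j]=15 take 15, j++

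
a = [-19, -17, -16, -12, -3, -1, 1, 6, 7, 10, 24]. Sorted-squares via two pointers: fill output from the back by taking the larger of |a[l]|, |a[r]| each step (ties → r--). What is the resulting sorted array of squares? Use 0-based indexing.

[1, 1, 9, 36, 49, 100, 144, 256, 289, 361, 576]

[0,10] |-19|<=|24| out[10]=576 → r--
[0,9] |-19|>|10| out[9]=361 → l++
[1,9] |-17|>|10| out[8]=289 → l++
[2,9] |-16|>|10| out[7]=256 → l++
[3,9] |-12|>|10| out[6]=144 → l++
[4,9] |-3|<=|10| out[5]=100 → r--
[4,8] |-3|<=|7| out[4]=49 → r--
[4,7] |-3|<=|6| out[3]=36 → r--
[4,6] |-3|>|1| out[2]=9 → l++
[5,6] |-1|<=|1| out[1]=1 → r--
[5,5] |-1|<=|-1| out[0]=1 → r--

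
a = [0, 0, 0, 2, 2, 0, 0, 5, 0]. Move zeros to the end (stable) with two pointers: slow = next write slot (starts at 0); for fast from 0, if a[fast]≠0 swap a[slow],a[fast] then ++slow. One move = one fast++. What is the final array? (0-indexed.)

[2, 2, 5, 0, 0, 0, 0, 0, 0]

slow=0 fast=0: a[fast]=0, fast++
slow=0 fast=1: a[fast]=0, fast++
slow=0 fast=2: a[fast]=0, fast++
slow=0 fast=3: a[fast]=2≠0 swap→a[0]=2, slow++,fast++
slow=1 fast=4: a[fast]=2≠0 swap→a[1]=2, slow++,fast++
slow=2 fast=5: a[fast]=0, fast++
slow=2 fast=6: a[fast]=0, fast++
slow=2 fast=7: a[fast]=5≠0 swap→a[2]=5, slow++,fast++
slow=3 fast=8: a[fast]=0, fast++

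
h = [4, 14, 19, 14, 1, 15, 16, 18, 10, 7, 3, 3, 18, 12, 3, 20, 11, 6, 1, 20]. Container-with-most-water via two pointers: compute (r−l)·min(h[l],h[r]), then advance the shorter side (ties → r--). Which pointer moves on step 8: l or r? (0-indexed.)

l=0 r=19: min(4,20)*19=76 best=76 *, l++
l=1 r=19: min(14,20)*18=252 best=252 *, l++
l=2 r=19: min(19,20)*17=323 best=323 *, l++
l=3 r=19: min(14,20)*16=224 best=323, l++
l=4 r=19: min(1,20)*15=15 best=323, l++
l=5 r=19: min(15,20)*14=210 best=323, l++
l=6 r=19: min(16,20)*13=208 best=323, l++
l=7 r=19: min(18,20)*12=216 best=323, l++

l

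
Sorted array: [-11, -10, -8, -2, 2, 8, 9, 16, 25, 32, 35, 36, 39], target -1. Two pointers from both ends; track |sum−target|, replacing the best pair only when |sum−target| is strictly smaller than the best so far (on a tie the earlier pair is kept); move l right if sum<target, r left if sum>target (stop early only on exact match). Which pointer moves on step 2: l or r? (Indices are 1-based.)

r

[1,13] -11+39=28 d=29 * → r--
[1,12] -11+36=25 d=26 * → r--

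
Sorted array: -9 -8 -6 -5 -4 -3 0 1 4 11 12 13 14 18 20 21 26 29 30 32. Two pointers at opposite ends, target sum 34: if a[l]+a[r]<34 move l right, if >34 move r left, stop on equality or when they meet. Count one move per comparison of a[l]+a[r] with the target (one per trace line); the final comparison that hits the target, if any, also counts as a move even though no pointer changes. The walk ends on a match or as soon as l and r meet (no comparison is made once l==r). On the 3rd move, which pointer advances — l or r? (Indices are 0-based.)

l

[0,19] -9+32=23 <34 → l++
[1,19] -8+32=24 <34 → l++
[2,19] -6+32=26 <34 → l++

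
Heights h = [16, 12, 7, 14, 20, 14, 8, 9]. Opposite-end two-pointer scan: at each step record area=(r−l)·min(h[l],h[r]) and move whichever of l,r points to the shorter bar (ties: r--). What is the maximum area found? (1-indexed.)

max area = 70

[1,8] min(16,9)*7=63 best=63 * → r--
[1,7] min(16,8)*6=48 best=63 → r--
[1,6] min(16,14)*5=70 best=70 * → r--
[1,5] min(16,20)*4=64 best=70 → l++
[2,5] min(12,20)*3=36 best=70 → l++
[3,5] min(7,20)*2=14 best=70 → l++
[4,5] min(14,20)*1=14 best=70 → l++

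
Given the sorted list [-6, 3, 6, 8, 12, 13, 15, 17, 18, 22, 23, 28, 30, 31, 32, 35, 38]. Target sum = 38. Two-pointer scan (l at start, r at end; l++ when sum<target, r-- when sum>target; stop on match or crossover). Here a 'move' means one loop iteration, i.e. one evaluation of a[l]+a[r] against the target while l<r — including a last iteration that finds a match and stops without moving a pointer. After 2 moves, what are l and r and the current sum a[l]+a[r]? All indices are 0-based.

l=1, r=15, sum=38

[0,16] -6+38=32 <38 → l++
[1,16] 3+38=41 >38 → r--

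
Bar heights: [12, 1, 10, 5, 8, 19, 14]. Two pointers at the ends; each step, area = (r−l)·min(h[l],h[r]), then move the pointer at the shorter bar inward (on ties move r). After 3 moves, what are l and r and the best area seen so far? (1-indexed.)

l=4, r=7, best area=72

[1,7] min(12,14)*6=72 best=72 * → l++
[2,7] min(1,14)*5=5 best=72 → l++
[3,7] min(10,14)*4=40 best=72 → l++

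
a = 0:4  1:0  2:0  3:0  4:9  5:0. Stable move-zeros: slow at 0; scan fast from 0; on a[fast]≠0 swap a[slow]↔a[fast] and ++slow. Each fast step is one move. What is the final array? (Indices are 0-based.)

slow=0 fast=0: a[fast]=4≠0 swap→a[0]=4, slow++,fast++
slow=1 fast=1: a[fast]=0, fast++
slow=1 fast=2: a[fast]=0, fast++
slow=1 fast=3: a[fast]=0, fast++
slow=1 fast=4: a[fast]=9≠0 swap→a[1]=9, slow++,fast++
slow=2 fast=5: a[fast]=0, fast++

[4, 9, 0, 0, 0, 0]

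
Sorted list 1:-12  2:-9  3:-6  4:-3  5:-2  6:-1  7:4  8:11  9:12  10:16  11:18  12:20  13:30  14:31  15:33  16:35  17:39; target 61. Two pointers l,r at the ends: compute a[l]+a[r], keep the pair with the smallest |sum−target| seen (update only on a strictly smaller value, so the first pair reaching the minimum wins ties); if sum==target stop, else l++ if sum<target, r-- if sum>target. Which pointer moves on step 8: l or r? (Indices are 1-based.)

l

l=1 r=17: -12+39=27 d=34 *, l++
l=2 r=17: -9+39=30 d=31 *, l++
l=3 r=17: -6+39=33 d=28 *, l++
l=4 r=17: -3+39=36 d=25 *, l++
l=5 r=17: -2+39=37 d=24 *, l++
l=6 r=17: -1+39=38 d=23 *, l++
l=7 r=17: 4+39=43 d=18 *, l++
l=8 r=17: 11+39=50 d=11 *, l++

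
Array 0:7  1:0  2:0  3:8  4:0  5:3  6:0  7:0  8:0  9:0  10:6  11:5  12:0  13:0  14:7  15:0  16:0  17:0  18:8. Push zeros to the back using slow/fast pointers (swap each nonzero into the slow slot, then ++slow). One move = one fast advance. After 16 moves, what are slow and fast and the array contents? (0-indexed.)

(s=0,f=0) a[fast]=7≠0 swap→a[0]=7 → slow++,fast++
(s=1,f=1) a[fast]=0 → fast++
(s=1,f=2) a[fast]=0 → fast++
(s=1,f=3) a[fast]=8≠0 swap→a[1]=8 → slow++,fast++
(s=2,f=4) a[fast]=0 → fast++
(s=2,f=5) a[fast]=3≠0 swap→a[2]=3 → slow++,fast++
(s=3,f=6) a[fast]=0 → fast++
(s=3,f=7) a[fast]=0 → fast++
(s=3,f=8) a[fast]=0 → fast++
(s=3,f=9) a[fast]=0 → fast++
(s=3,f=10) a[fast]=6≠0 swap→a[3]=6 → slow++,fast++
(s=4,f=11) a[fast]=5≠0 swap→a[4]=5 → slow++,fast++
(s=5,f=12) a[fast]=0 → fast++
(s=5,f=13) a[fast]=0 → fast++
(s=5,f=14) a[fast]=7≠0 swap→a[5]=7 → slow++,fast++
(s=6,f=15) a[fast]=0 → fast++

slow=6, fast=16, a=[7, 8, 3, 6, 5, 7, 0, 0, 0, 0, 0, 0, 0, 0, 0, 0, 0, 0, 8]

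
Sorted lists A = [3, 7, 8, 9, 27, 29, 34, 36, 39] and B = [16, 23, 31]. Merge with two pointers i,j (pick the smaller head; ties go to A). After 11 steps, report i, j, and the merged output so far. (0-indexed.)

i=0 j=0: A[i]=3<=B[j]=16 take 3, i++
i=1 j=0: A[i]=7<=B[j]=16 take 7, i++
i=2 j=0: A[i]=8<=B[j]=16 take 8, i++
i=3 j=0: A[i]=9<=B[j]=16 take 9, i++
i=4 j=0: A[i]=27>B[j]=16 take 16, j++
i=4 j=1: A[i]=27>B[j]=23 take 23, j++
i=4 j=2: A[i]=27<=B[j]=31 take 27, i++
i=5 j=2: A[i]=29<=B[j]=31 take 29, i++
i=6 j=2: A[i]=34>B[j]=31 take 31, j++
i=6 j=3: B done, take A[i]=34, i++
i=7 j=3: B done, take A[i]=36, i++

i=8, j=3, merged so far=[3, 7, 8, 9, 16, 23, 27, 29, 31, 34, 36]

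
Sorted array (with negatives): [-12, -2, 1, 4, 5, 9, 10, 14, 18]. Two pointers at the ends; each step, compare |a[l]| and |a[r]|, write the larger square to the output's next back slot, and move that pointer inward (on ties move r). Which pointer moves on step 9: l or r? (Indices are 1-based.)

r

l=1 r=9: |-12|<=|18| out[9]=324, r--
l=1 r=8: |-12|<=|14| out[8]=196, r--
l=1 r=7: |-12|>|10| out[7]=144, l++
l=2 r=7: |-2|<=|10| out[6]=100, r--
l=2 r=6: |-2|<=|9| out[5]=81, r--
l=2 r=5: |-2|<=|5| out[4]=25, r--
l=2 r=4: |-2|<=|4| out[3]=16, r--
l=2 r=3: |-2|>|1| out[2]=4, l++
l=3 r=3: |1|<=|1| out[1]=1, r--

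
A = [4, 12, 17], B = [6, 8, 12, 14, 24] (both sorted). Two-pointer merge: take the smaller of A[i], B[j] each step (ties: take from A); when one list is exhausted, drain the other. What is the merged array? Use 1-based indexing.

i=1 j=1: A[i]=4<=B[j]=6 take 4, i++
i=2 j=1: A[i]=12>B[j]=6 take 6, j++
i=2 j=2: A[i]=12>B[j]=8 take 8, j++
i=2 j=3: A[i]=12<=B[j]=12 take 12, i++
i=3 j=3: A[i]=17>B[j]=12 take 12, j++
i=3 j=4: A[i]=17>B[j]=14 take 14, j++
i=3 j=5: A[i]=17<=B[j]=24 take 17, i++
i=4 j=5: A done, take B[j]=24, j++

[4, 6, 8, 12, 12, 14, 17, 24]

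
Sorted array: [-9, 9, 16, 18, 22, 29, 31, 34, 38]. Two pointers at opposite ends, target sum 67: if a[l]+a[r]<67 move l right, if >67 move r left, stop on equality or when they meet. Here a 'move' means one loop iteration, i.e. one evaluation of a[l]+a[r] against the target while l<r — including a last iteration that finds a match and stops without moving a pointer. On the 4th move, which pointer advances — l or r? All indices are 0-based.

l

l=0 r=8: -9+38=29 <67, l++
l=1 r=8: 9+38=47 <67, l++
l=2 r=8: 16+38=54 <67, l++
l=3 r=8: 18+38=56 <67, l++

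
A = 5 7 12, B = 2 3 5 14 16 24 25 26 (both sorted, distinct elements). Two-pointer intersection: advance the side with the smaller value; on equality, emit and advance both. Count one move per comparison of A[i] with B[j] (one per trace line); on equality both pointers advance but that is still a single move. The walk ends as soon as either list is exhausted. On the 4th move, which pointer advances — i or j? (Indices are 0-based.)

i

i=0 j=0: 5>2, j++
i=0 j=1: 5>3, j++
i=0 j=2: 5==5 emit, i++,j++
i=1 j=3: 7<14, i++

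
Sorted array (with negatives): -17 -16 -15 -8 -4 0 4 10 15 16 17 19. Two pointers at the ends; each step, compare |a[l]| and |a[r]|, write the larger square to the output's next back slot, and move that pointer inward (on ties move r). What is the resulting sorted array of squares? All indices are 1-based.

[1,12] |-17|<=|19| out[12]=361 → r--
[1,11] |-17|<=|17| out[11]=289 → r--
[1,10] |-17|>|16| out[10]=289 → l++
[2,10] |-16|<=|16| out[9]=256 → r--
[2,9] |-16|>|15| out[8]=256 → l++
[3,9] |-15|<=|15| out[7]=225 → r--
[3,8] |-15|>|10| out[6]=225 → l++
[4,8] |-8|<=|10| out[5]=100 → r--
[4,7] |-8|>|4| out[4]=64 → l++
[5,7] |-4|<=|4| out[3]=16 → r--
[5,6] |-4|>|0| out[2]=16 → l++
[6,6] |0|<=|0| out[1]=0 → r--

[0, 16, 16, 64, 100, 225, 225, 256, 256, 289, 289, 361]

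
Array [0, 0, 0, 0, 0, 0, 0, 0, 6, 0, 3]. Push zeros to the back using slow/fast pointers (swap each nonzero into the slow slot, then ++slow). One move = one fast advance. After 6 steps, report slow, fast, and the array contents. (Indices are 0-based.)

slow=0 fast=0: a[fast]=0, fast++
slow=0 fast=1: a[fast]=0, fast++
slow=0 fast=2: a[fast]=0, fast++
slow=0 fast=3: a[fast]=0, fast++
slow=0 fast=4: a[fast]=0, fast++
slow=0 fast=5: a[fast]=0, fast++

slow=0, fast=6, a=[0, 0, 0, 0, 0, 0, 0, 0, 6, 0, 3]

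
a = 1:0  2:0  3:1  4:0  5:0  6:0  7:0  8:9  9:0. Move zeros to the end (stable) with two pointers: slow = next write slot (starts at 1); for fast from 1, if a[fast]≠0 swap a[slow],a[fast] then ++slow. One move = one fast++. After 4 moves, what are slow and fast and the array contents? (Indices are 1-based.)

slow=1 fast=1: a[fast]=0, fast++
slow=1 fast=2: a[fast]=0, fast++
slow=1 fast=3: a[fast]=1≠0 swap→a[1]=1, slow++,fast++
slow=2 fast=4: a[fast]=0, fast++

slow=2, fast=5, a=[1, 0, 0, 0, 0, 0, 0, 9, 0]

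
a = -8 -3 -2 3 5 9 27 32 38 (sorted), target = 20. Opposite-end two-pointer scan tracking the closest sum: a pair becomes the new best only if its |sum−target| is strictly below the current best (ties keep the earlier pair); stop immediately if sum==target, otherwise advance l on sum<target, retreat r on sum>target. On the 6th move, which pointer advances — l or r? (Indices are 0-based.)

l

[0,8] -8+38=30 d=10 * → r--
[0,7] -8+32=24 d=4 * → r--
[0,6] -8+27=19 d=1 * → l++
[1,6] -3+27=24 d=4 → r--
[1,5] -3+9=6 d=14 → l++
[2,5] -2+9=7 d=13 → l++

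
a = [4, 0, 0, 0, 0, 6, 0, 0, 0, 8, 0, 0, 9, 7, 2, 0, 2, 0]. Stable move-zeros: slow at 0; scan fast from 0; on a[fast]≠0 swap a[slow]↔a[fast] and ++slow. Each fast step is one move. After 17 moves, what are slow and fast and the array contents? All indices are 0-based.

slow=0 fast=0: a[fast]=4≠0 swap→a[0]=4, slow++,fast++
slow=1 fast=1: a[fast]=0, fast++
slow=1 fast=2: a[fast]=0, fast++
slow=1 fast=3: a[fast]=0, fast++
slow=1 fast=4: a[fast]=0, fast++
slow=1 fast=5: a[fast]=6≠0 swap→a[1]=6, slow++,fast++
slow=2 fast=6: a[fast]=0, fast++
slow=2 fast=7: a[fast]=0, fast++
slow=2 fast=8: a[fast]=0, fast++
slow=2 fast=9: a[fast]=8≠0 swap→a[2]=8, slow++,fast++
slow=3 fast=10: a[fast]=0, fast++
slow=3 fast=11: a[fast]=0, fast++
slow=3 fast=12: a[fast]=9≠0 swap→a[3]=9, slow++,fast++
slow=4 fast=13: a[fast]=7≠0 swap→a[4]=7, slow++,fast++
slow=5 fast=14: a[fast]=2≠0 swap→a[5]=2, slow++,fast++
slow=6 fast=15: a[fast]=0, fast++
slow=6 fast=16: a[fast]=2≠0 swap→a[6]=2, slow++,fast++

slow=7, fast=17, a=[4, 6, 8, 9, 7, 2, 2, 0, 0, 0, 0, 0, 0, 0, 0, 0, 0, 0]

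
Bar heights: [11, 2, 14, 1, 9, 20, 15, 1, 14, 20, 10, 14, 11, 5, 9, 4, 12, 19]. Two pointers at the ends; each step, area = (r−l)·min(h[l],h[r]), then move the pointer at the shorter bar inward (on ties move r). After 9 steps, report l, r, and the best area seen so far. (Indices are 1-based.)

[1,18] min(11,19)*17=187 best=187 * → l++
[2,18] min(2,19)*16=32 best=187 → l++
[3,18] min(14,19)*15=210 best=210 * → l++
[4,18] min(1,19)*14=14 best=210 → l++
[5,18] min(9,19)*13=117 best=210 → l++
[6,18] min(20,19)*12=228 best=228 * → r--
[6,17] min(20,12)*11=132 best=228 → r--
[6,16] min(20,4)*10=40 best=228 → r--
[6,15] min(20,9)*9=81 best=228 → r--

l=6, r=14, best area=228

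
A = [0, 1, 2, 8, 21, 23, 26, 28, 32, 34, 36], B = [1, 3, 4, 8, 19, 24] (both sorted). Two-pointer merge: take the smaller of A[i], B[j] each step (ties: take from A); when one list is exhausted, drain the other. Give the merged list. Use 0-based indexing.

[0, 1, 1, 2, 3, 4, 8, 8, 19, 21, 23, 24, 26, 28, 32, 34, 36]

[i=0,j=0] A[i]=0<=B[j]=1 take 0 → i++
[i=1,j=0] A[i]=1<=B[j]=1 take 1 → i++
[i=2,j=0] A[i]=2>B[j]=1 take 1 → j++
[i=2,j=1] A[i]=2<=B[j]=3 take 2 → i++
[i=3,j=1] A[i]=8>B[j]=3 take 3 → j++
[i=3,j=2] A[i]=8>B[j]=4 take 4 → j++
[i=3,j=3] A[i]=8<=B[j]=8 take 8 → i++
[i=4,j=3] A[i]=21>B[j]=8 take 8 → j++
[i=4,j=4] A[i]=21>B[j]=19 take 19 → j++
[i=4,j=5] A[i]=21<=B[j]=24 take 21 → i++
[i=5,j=5] A[i]=23<=B[j]=24 take 23 → i++
[i=6,j=5] A[i]=26>B[j]=24 take 24 → j++
[i=6,j=6] B done, take A[i]=26 → i++
[i=7,j=6] B done, take A[i]=28 → i++
[i=8,j=6] B done, take A[i]=32 → i++
[i=9,j=6] B done, take A[i]=34 → i++
[i=10,j=6] B done, take A[i]=36 → i++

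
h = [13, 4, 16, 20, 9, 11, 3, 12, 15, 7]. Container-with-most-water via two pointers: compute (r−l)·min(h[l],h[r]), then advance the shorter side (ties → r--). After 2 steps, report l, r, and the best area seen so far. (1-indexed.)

l=1 r=10: min(13,7)*9=63 best=63 *, r--
l=1 r=9: min(13,15)*8=104 best=104 *, l++

l=2, r=9, best area=104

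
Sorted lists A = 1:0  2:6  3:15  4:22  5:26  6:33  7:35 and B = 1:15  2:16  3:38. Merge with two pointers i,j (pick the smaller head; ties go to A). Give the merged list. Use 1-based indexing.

[0, 6, 15, 15, 16, 22, 26, 33, 35, 38]

[i=1,j=1] A[i]=0<=B[j]=15 take 0 → i++
[i=2,j=1] A[i]=6<=B[j]=15 take 6 → i++
[i=3,j=1] A[i]=15<=B[j]=15 take 15 → i++
[i=4,j=1] A[i]=22>B[j]=15 take 15 → j++
[i=4,j=2] A[i]=22>B[j]=16 take 16 → j++
[i=4,j=3] A[i]=22<=B[j]=38 take 22 → i++
[i=5,j=3] A[i]=26<=B[j]=38 take 26 → i++
[i=6,j=3] A[i]=33<=B[j]=38 take 33 → i++
[i=7,j=3] A[i]=35<=B[j]=38 take 35 → i++
[i=8,j=3] A done, take B[j]=38 → j++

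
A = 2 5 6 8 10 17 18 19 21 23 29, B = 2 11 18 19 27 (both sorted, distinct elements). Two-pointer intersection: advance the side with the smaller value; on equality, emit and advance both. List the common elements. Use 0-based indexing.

[i=0,j=0] 2==2 emit → i++,j++
[i=1,j=1] 5<11 → i++
[i=2,j=1] 6<11 → i++
[i=3,j=1] 8<11 → i++
[i=4,j=1] 10<11 → i++
[i=5,j=1] 17>11 → j++
[i=5,j=2] 17<18 → i++
[i=6,j=2] 18==18 emit → i++,j++
[i=7,j=3] 19==19 emit → i++,j++
[i=8,j=4] 21<27 → i++
[i=9,j=4] 23<27 → i++
[i=10,j=4] 29>27 → j++

intersection = [2, 18, 19]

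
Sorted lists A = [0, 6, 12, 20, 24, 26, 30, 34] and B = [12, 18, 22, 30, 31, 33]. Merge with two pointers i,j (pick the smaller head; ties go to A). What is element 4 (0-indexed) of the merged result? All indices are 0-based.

merged[4] = 18

[i=0,j=0] A[i]=0<=B[j]=12 take 0 → i++
[i=1,j=0] A[i]=6<=B[j]=12 take 6 → i++
[i=2,j=0] A[i]=12<=B[j]=12 take 12 → i++
[i=3,j=0] A[i]=20>B[j]=12 take 12 → j++
[i=3,j=1] A[i]=20>B[j]=18 take 18 → j++
[i=3,j=2] A[i]=20<=B[j]=22 take 20 → i++
[i=4,j=2] A[i]=24>B[j]=22 take 22 → j++
[i=4,j=3] A[i]=24<=B[j]=30 take 24 → i++
[i=5,j=3] A[i]=26<=B[j]=30 take 26 → i++
[i=6,j=3] A[i]=30<=B[j]=30 take 30 → i++
[i=7,j=3] A[i]=34>B[j]=30 take 30 → j++
[i=7,j=4] A[i]=34>B[j]=31 take 31 → j++
[i=7,j=5] A[i]=34>B[j]=33 take 33 → j++
[i=7,j=6] B done, take A[i]=34 → i++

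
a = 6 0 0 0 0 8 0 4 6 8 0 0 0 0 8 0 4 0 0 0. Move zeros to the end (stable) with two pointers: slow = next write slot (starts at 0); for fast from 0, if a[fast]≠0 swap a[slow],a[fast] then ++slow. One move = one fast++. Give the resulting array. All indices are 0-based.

[6, 8, 4, 6, 8, 8, 4, 0, 0, 0, 0, 0, 0, 0, 0, 0, 0, 0, 0, 0]

slow=0 fast=0: a[fast]=6≠0 swap→a[0]=6, slow++,fast++
slow=1 fast=1: a[fast]=0, fast++
slow=1 fast=2: a[fast]=0, fast++
slow=1 fast=3: a[fast]=0, fast++
slow=1 fast=4: a[fast]=0, fast++
slow=1 fast=5: a[fast]=8≠0 swap→a[1]=8, slow++,fast++
slow=2 fast=6: a[fast]=0, fast++
slow=2 fast=7: a[fast]=4≠0 swap→a[2]=4, slow++,fast++
slow=3 fast=8: a[fast]=6≠0 swap→a[3]=6, slow++,fast++
slow=4 fast=9: a[fast]=8≠0 swap→a[4]=8, slow++,fast++
slow=5 fast=10: a[fast]=0, fast++
slow=5 fast=11: a[fast]=0, fast++
slow=5 fast=12: a[fast]=0, fast++
slow=5 fast=13: a[fast]=0, fast++
slow=5 fast=14: a[fast]=8≠0 swap→a[5]=8, slow++,fast++
slow=6 fast=15: a[fast]=0, fast++
slow=6 fast=16: a[fast]=4≠0 swap→a[6]=4, slow++,fast++
slow=7 fast=17: a[fast]=0, fast++
slow=7 fast=18: a[fast]=0, fast++
slow=7 fast=19: a[fast]=0, fast++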